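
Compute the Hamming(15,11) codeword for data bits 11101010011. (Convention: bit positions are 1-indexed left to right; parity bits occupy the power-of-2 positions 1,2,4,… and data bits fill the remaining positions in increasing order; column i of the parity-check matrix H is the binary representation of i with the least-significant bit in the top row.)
Codeword c = d · G (mod 2), d = 11101010011:
  c[0] = d·G[:,0] = (11101010011)·(11011010101) mod 2 = 1+1+0+0+1+0+1+0+0+0+1 mod 2 = 1
  c[1] = d·G[:,1] = (11101010011)·(10110110011) mod 2 = 1+0+1+0+0+0+1+0+0+1+1 mod 2 = 1
  c[2] = d·G[:,2] = (11101010011)·(10000000000) mod 2 = 1+0+0+0+0+0+0+0+0+0+0 mod 2 = 1
  c[3] = d·G[:,3] = (11101010011)·(01110001111) mod 2 = 0+1+1+0+0+0+0+0+0+1+1 mod 2 = 0
  c[4] = d·G[:,4] = (11101010011)·(01000000000) mod 2 = 0+1+0+0+0+0+0+0+0+0+0 mod 2 = 1
  c[5] = d·G[:,5] = (11101010011)·(00100000000) mod 2 = 0+0+1+0+0+0+0+0+0+0+0 mod 2 = 1
  c[6] = d·G[:,6] = (11101010011)·(00010000000) mod 2 = 0+0+0+0+0+0+0+0+0+0+0 mod 2 = 0
  c[7] = d·G[:,7] = (11101010011)·(00001111111) mod 2 = 0+0+0+0+1+0+1+0+0+1+1 mod 2 = 0
  c[8] = d·G[:,8] = (11101010011)·(00001000000) mod 2 = 0+0+0+0+1+0+0+0+0+0+0 mod 2 = 1
  c[9] = d·G[:,9] = (11101010011)·(00000100000) mod 2 = 0+0+0+0+0+0+0+0+0+0+0 mod 2 = 0
  c[10] = d·G[:,10] = (11101010011)·(00000010000) mod 2 = 0+0+0+0+0+0+1+0+0+0+0 mod 2 = 1
  c[11] = d·G[:,11] = (11101010011)·(00000001000) mod 2 = 0+0+0+0+0+0+0+0+0+0+0 mod 2 = 0
  c[12] = d·G[:,12] = (11101010011)·(00000000100) mod 2 = 0+0+0+0+0+0+0+0+0+0+0 mod 2 = 0
  c[13] = d·G[:,13] = (11101010011)·(00000000010) mod 2 = 0+0+0+0+0+0+0+0+0+1+0 mod 2 = 1
  c[14] = d·G[:,14] = (11101010011)·(00000000001) mod 2 = 0+0+0+0+0+0+0+0+0+0+1 mod 2 = 1
Codeword = 111011001010011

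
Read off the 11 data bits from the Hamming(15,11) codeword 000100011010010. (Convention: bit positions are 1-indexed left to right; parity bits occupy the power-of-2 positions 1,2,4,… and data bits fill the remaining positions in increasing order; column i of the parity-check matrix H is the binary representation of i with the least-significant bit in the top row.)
Parity bits occupy power-of-2 positions; data bits are at positions {3,5,6,7,9,10,11,12,13,14,15} (1-indexed).
Extract: c[3]=0 c[5]=0 c[6]=0 c[7]=0 c[9]=1 c[10]=0 c[11]=1 c[12]=0 c[13]=0 c[14]=1 c[15]=0
Data = 00001010010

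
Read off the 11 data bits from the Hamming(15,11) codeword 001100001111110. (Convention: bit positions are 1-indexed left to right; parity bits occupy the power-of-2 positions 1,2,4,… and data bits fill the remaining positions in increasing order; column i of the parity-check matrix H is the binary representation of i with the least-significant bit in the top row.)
Parity bits occupy power-of-2 positions; data bits are at positions {3,5,6,7,9,10,11,12,13,14,15} (1-indexed).
Extract: c[3]=1 c[5]=0 c[6]=0 c[7]=0 c[9]=1 c[10]=1 c[11]=1 c[12]=1 c[13]=1 c[14]=1 c[15]=0
Data = 10001111110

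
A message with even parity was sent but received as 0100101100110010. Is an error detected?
Sum of received bits: 0+1+0+0+1+0+1+1+0+0+1+1+0+0+1+0 = 7; 7 mod 2 = 1. Result is 1 ≠ 0 → error detected.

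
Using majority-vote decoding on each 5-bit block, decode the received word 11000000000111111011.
Split into 5-bit blocks and majority-vote each:
  block 1 = 11000: 2 ones, 3 zeros → 0
  block 2 = 00000: 0 ones, 5 zeros → 0
  block 3 = 01111: 4 ones, 1 zeros → 1
  block 4 = 11011: 4 ones, 1 zeros → 1
Decoded = 0011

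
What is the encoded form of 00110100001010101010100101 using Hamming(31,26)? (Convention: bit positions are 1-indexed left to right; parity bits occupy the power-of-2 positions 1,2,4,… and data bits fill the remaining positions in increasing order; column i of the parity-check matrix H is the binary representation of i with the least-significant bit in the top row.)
Codeword c = d · G (mod 2), d = 00110100001010101010100101:
  c[0] = d·G[:,0] = (00110100001010101010100101)·(11011010101101010101010101) mod 2 = 0+0+0+1+0+0+0+0+0+0+1+0+0+0+0+0+0+0+0+0+0+0+0+1+0+1 mod 2 = 0
  c[1] = d·G[:,1] = (00110100001010101010100101)·(10110110011011001100110011) mod 2 = 0+0+1+1+0+1+0+0+0+0+1+0+1+0+0+0+1+0+0+0+1+0+0+0+0+1 mod 2 = 0
  c[2] = d·G[:,2] = (00110100001010101010100101)·(10000000000000000000000000) mod 2 = 0+0+0+0+0+0+0+0+0+0+0+0+0+0+0+0+0+0+0+0+0+0+0+0+0+0 mod 2 = 0
  c[3] = d·G[:,3] = (00110100001010101010100101)·(01110001111000111100001111) mod 2 = 0+0+1+1+0+0+0+0+0+0+1+0+0+0+1+0+1+0+0+0+0+0+0+1+0+1 mod 2 = 1
  c[4] = d·G[:,4] = (00110100001010101010100101)·(01000000000000000000000000) mod 2 = 0+0+0+0+0+0+0+0+0+0+0+0+0+0+0+0+0+0+0+0+0+0+0+0+0+0 mod 2 = 0
  c[5] = d·G[:,5] = (00110100001010101010100101)·(00100000000000000000000000) mod 2 = 0+0+1+0+0+0+0+0+0+0+0+0+0+0+0+0+0+0+0+0+0+0+0+0+0+0 mod 2 = 1
  c[6] = d·G[:,6] = (00110100001010101010100101)·(00010000000000000000000000) mod 2 = 0+0+0+1+0+0+0+0+0+0+0+0+0+0+0+0+0+0+0+0+0+0+0+0+0+0 mod 2 = 1
  c[7] = d·G[:,7] = (00110100001010101010100101)·(00001111111000000011111111) mod 2 = 0+0+0+0+0+1+0+0+0+0+1+0+0+0+0+0+0+0+1+0+1+0+0+1+0+1 mod 2 = 0
  c[8] = d·G[:,8] = (00110100001010101010100101)·(00001000000000000000000000) mod 2 = 0+0+0+0+0+0+0+0+0+0+0+0+0+0+0+0+0+0+0+0+0+0+0+0+0+0 mod 2 = 0
  c[9] = d·G[:,9] = (00110100001010101010100101)·(00000100000000000000000000) mod 2 = 0+0+0+0+0+1+0+0+0+0+0+0+0+0+0+0+0+0+0+0+0+0+0+0+0+0 mod 2 = 1
  c[10] = d·G[:,10] = (00110100001010101010100101)·(00000010000000000000000000) mod 2 = 0+0+0+0+0+0+0+0+0+0+0+0+0+0+0+0+0+0+0+0+0+0+0+0+0+0 mod 2 = 0
  c[11] = d·G[:,11] = (00110100001010101010100101)·(00000001000000000000000000) mod 2 = 0+0+0+0+0+0+0+0+0+0+0+0+0+0+0+0+0+0+0+0+0+0+0+0+0+0 mod 2 = 0
  c[12] = d·G[:,12] = (00110100001010101010100101)·(00000000100000000000000000) mod 2 = 0+0+0+0+0+0+0+0+0+0+0+0+0+0+0+0+0+0+0+0+0+0+0+0+0+0 mod 2 = 0
  c[13] = d·G[:,13] = (00110100001010101010100101)·(00000000010000000000000000) mod 2 = 0+0+0+0+0+0+0+0+0+0+0+0+0+0+0+0+0+0+0+0+0+0+0+0+0+0 mod 2 = 0
  c[14] = d·G[:,14] = (00110100001010101010100101)·(00000000001000000000000000) mod 2 = 0+0+0+0+0+0+0+0+0+0+1+0+0+0+0+0+0+0+0+0+0+0+0+0+0+0 mod 2 = 1
  c[15] = d·G[:,15] = (00110100001010101010100101)·(00000000000111111111111111) mod 2 = 0+0+0+0+0+0+0+0+0+0+0+0+1+0+1+0+1+0+1+0+1+0+0+1+0+1 mod 2 = 1
  c[16] = d·G[:,16] = (00110100001010101010100101)·(00000000000100000000000000) mod 2 = 0+0+0+0+0+0+0+0+0+0+0+0+0+0+0+0+0+0+0+0+0+0+0+0+0+0 mod 2 = 0
  c[17] = d·G[:,17] = (00110100001010101010100101)·(00000000000010000000000000) mod 2 = 0+0+0+0+0+0+0+0+0+0+0+0+1+0+0+0+0+0+0+0+0+0+0+0+0+0 mod 2 = 1
  c[18] = d·G[:,18] = (00110100001010101010100101)·(00000000000001000000000000) mod 2 = 0+0+0+0+0+0+0+0+0+0+0+0+0+0+0+0+0+0+0+0+0+0+0+0+0+0 mod 2 = 0
  c[19] = d·G[:,19] = (00110100001010101010100101)·(00000000000000100000000000) mod 2 = 0+0+0+0+0+0+0+0+0+0+0+0+0+0+1+0+0+0+0+0+0+0+0+0+0+0 mod 2 = 1
  c[20] = d·G[:,20] = (00110100001010101010100101)·(00000000000000010000000000) mod 2 = 0+0+0+0+0+0+0+0+0+0+0+0+0+0+0+0+0+0+0+0+0+0+0+0+0+0 mod 2 = 0
  c[21] = d·G[:,21] = (00110100001010101010100101)·(00000000000000001000000000) mod 2 = 0+0+0+0+0+0+0+0+0+0+0+0+0+0+0+0+1+0+0+0+0+0+0+0+0+0 mod 2 = 1
  c[22] = d·G[:,22] = (00110100001010101010100101)·(00000000000000000100000000) mod 2 = 0+0+0+0+0+0+0+0+0+0+0+0+0+0+0+0+0+0+0+0+0+0+0+0+0+0 mod 2 = 0
  c[23] = d·G[:,23] = (00110100001010101010100101)·(00000000000000000010000000) mod 2 = 0+0+0+0+0+0+0+0+0+0+0+0+0+0+0+0+0+0+1+0+0+0+0+0+0+0 mod 2 = 1
  c[24] = d·G[:,24] = (00110100001010101010100101)·(00000000000000000001000000) mod 2 = 0+0+0+0+0+0+0+0+0+0+0+0+0+0+0+0+0+0+0+0+0+0+0+0+0+0 mod 2 = 0
  c[25] = d·G[:,25] = (00110100001010101010100101)·(00000000000000000000100000) mod 2 = 0+0+0+0+0+0+0+0+0+0+0+0+0+0+0+0+0+0+0+0+1+0+0+0+0+0 mod 2 = 1
  c[26] = d·G[:,26] = (00110100001010101010100101)·(00000000000000000000010000) mod 2 = 0+0+0+0+0+0+0+0+0+0+0+0+0+0+0+0+0+0+0+0+0+0+0+0+0+0 mod 2 = 0
  c[27] = d·G[:,27] = (00110100001010101010100101)·(00000000000000000000001000) mod 2 = 0+0+0+0+0+0+0+0+0+0+0+0+0+0+0+0+0+0+0+0+0+0+0+0+0+0 mod 2 = 0
  c[28] = d·G[:,28] = (00110100001010101010100101)·(00000000000000000000000100) mod 2 = 0+0+0+0+0+0+0+0+0+0+0+0+0+0+0+0+0+0+0+0+0+0+0+1+0+0 mod 2 = 1
  c[29] = d·G[:,29] = (00110100001010101010100101)·(00000000000000000000000010) mod 2 = 0+0+0+0+0+0+0+0+0+0+0+0+0+0+0+0+0+0+0+0+0+0+0+0+0+0 mod 2 = 0
  c[30] = d·G[:,30] = (00110100001010101010100101)·(00000000000000000000000001) mod 2 = 0+0+0+0+0+0+0+0+0+0+0+0+0+0+0+0+0+0+0+0+0+0+0+0+0+1 mod 2 = 1
Codeword = 0001011001000011010101010100101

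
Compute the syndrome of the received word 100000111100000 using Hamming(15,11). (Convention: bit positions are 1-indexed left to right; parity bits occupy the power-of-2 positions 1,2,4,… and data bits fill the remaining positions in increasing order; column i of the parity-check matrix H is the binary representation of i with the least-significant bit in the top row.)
Syndrome s = H · r^T (mod 2), r = 100000111100000:
  s[0] = (101010101010101)·(100000111100000) mod 2 = 1+0+0+0+0+0+1+0+1+0+0+0+0+0+0 mod 2 = 1
  s[1] = (011001100110011)·(100000111100000) mod 2 = 0+0+0+0+0+0+1+0+0+1+0+0+0+0+0 mod 2 = 0
  s[2] = (000111100001111)·(100000111100000) mod 2 = 0+0+0+0+0+0+1+0+0+0+0+0+0+0+0 mod 2 = 1
  s[3] = (000000011111111)·(100000111100000) mod 2 = 0+0+0+0+0+0+0+1+1+1+0+0+0+0+0 mod 2 = 1
Syndrome = 1011
Non-zero syndrome: error at position 13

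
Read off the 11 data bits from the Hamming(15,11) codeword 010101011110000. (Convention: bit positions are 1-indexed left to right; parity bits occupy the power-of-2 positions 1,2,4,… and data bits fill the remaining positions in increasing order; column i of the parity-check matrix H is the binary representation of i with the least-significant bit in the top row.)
Parity bits occupy power-of-2 positions; data bits are at positions {3,5,6,7,9,10,11,12,13,14,15} (1-indexed).
Extract: c[3]=0 c[5]=0 c[6]=1 c[7]=0 c[9]=1 c[10]=1 c[11]=1 c[12]=0 c[13]=0 c[14]=0 c[15]=0
Data = 00101110000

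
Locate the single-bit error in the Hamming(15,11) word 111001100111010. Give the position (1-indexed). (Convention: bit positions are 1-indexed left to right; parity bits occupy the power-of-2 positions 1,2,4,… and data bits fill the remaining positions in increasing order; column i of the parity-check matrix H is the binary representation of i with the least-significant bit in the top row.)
Syndrome s = H · r^T (mod 2), r = 111001100111010:
  s[0] = (101010101010101)·(111001100111010) mod 2 = 1+0+1+0+0+0+1+0+0+0+1+0+0+0+0 mod 2 = 0
  s[1] = (011001100110011)·(111001100111010) mod 2 = 0+1+1+0+0+1+1+0+0+1+1+0+0+1+0 mod 2 = 1
  s[2] = (000111100001111)·(111001100111010) mod 2 = 0+0+0+0+0+1+1+0+0+0+0+1+0+1+0 mod 2 = 0
  s[3] = (000000011111111)·(111001100111010) mod 2 = 0+0+0+0+0+0+0+0+0+1+1+1+0+1+0 mod 2 = 0
Syndrome = 0100
Column i of H is the binary representation of i, so the syndrome is the binary index of the flipped bit.
Read s = 0100 with s[0] as LSB: 0·2^0 + 1·2^1 + 0·2^2 + 0·2^3 = 2.
Error is at bit position 2.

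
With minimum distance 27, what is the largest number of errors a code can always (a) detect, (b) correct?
(a) Detection requires d_min ≥ e+1, so e ≤ d_min − 1 = 26.
(b) Correction requires d_min ≥ 2t+1, so t ≤ ⌊(d_min − 1)/2⌋ = ⌊26/2⌋ = 13.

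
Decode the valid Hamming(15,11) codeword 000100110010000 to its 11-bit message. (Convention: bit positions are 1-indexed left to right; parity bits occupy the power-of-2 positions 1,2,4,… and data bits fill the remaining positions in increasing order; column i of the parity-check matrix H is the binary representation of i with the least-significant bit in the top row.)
Parity bits occupy power-of-2 positions; data bits are at positions {3,5,6,7,9,10,11,12,13,14,15} (1-indexed).
Extract: c[3]=0 c[5]=0 c[6]=0 c[7]=1 c[9]=0 c[10]=0 c[11]=1 c[12]=0 c[13]=0 c[14]=0 c[15]=0
Data = 00010010000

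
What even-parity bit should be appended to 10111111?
Sum of data bits: 1+0+1+1+1+1+1+1 = 7.
7 mod 2 = 1, so parity bit = 1.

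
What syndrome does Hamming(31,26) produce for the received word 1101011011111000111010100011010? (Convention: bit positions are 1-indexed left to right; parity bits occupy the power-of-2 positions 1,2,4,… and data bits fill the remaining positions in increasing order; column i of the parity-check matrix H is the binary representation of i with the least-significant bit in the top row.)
Syndrome s = H · r^T (mod 2), r = 1101011011111000111010100011010:
  s[0] = (1010101010101010101010101010101)·(1101011011111000111010100011010) mod 2 = 1+0+0+0+0+0+1+0+1+0+1+0+1+0+0+0+1+0+1+0+1+0+1+0+0+0+1+0+0+0+0 mod 2 = 0
  s[1] = (0110011001100110011001100110011)·(1101011011111000111010100011010) mod 2 = 0+1+0+0+0+1+1+0+0+1+1+0+0+0+0+0+0+1+1+0+0+0+1+0+0+0+1+0+0+1+0 mod 2 = 0
  s[2] = (0001111000011110000111100001111)·(1101011011111000111010100011010) mod 2 = 0+0+0+1+0+1+1+0+0+0+0+1+1+0+0+0+0+0+0+0+1+0+1+0+0+0+0+1+0+1+0 mod 2 = 1
  s[3] = (0000000111111110000000011111111)·(1101011011111000111010100011010) mod 2 = 0+0+0+0+0+0+0+0+1+1+1+1+1+0+0+0+0+0+0+0+0+0+0+0+0+0+1+1+0+1+0 mod 2 = 0
  s[4] = (0000000000000001111111111111111)·(1101011011111000111010100011010) mod 2 = 0+0+0+0+0+0+0+0+0+0+0+0+0+0+0+0+1+1+1+0+1+0+1+0+0+0+1+1+0+1+0 mod 2 = 0
Syndrome = 00100
Non-zero syndrome: error at position 4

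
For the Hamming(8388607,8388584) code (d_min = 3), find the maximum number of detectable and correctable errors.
Detection only: up to d_min − 1 = 2 errors.
Correction: up to ⌊(d_min − 1)/2⌋ = ⌊2/2⌋ = 1 errors.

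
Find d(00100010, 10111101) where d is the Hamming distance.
XOR = 10011111, count of 1s = 6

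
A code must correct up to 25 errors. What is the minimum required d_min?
Correcting t errors requires d_min ≥ 2t + 1 = 2·25 + 1 = 51.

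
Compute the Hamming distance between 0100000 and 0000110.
XOR = 0100110, count of 1s = 3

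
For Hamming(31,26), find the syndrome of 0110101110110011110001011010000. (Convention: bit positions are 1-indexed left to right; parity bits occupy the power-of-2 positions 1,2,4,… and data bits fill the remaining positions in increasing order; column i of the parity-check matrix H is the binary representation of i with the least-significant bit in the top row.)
Syndrome s = H · r^T (mod 2), r = 0110101110110011110001011010000:
  s[0] = (1010101010101010101010101010101)·(0110101110110011110001011010000) mod 2 = 0+0+1+0+1+0+1+0+1+0+1+0+0+0+1+0+1+0+0+0+0+0+0+0+1+0+1+0+0+0+0 mod 2 = 1
  s[1] = (0110011001100110011001100110011)·(0110101110110011110001011010000) mod 2 = 0+1+1+0+0+0+1+0+0+0+1+0+0+0+1+0+0+1+0+0+0+1+0+0+0+0+1+0+0+0+0 mod 2 = 0
  s[2] = (0001111000011110000111100001111)·(0110101110110011110001011010000) mod 2 = 0+0+0+0+1+0+1+0+0+0+0+1+0+0+1+0+0+0+0+0+0+1+0+0+0+0+0+0+0+0+0 mod 2 = 1
  s[3] = (0000000111111110000000011111111)·(0110101110110011110001011010000) mod 2 = 0+0+0+0+0+0+0+1+1+0+1+1+0+0+1+0+0+0+0+0+0+0+0+1+1+0+1+0+0+0+0 mod 2 = 0
  s[4] = (0000000000000001111111111111111)·(0110101110110011110001011010000) mod 2 = 0+0+0+0+0+0+0+0+0+0+0+0+0+0+0+1+1+1+0+0+0+1+0+1+1+0+1+0+0+0+0 mod 2 = 1
Syndrome = 10101
Non-zero syndrome: error at position 21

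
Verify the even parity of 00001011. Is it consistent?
Sum of all bits: 0+0+0+0+1+0+1+1 = 3; 3 mod 2 = 1. Result is 1 → parity error detected.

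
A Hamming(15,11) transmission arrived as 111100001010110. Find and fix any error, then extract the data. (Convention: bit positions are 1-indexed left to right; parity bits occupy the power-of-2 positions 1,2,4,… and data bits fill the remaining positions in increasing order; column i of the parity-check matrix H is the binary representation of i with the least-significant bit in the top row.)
Syndrome s = H · r^T (mod 2), r = 111100001010110:
  s[0] = (101010101010101)·(111100001010110) mod 2 = 1+0+1+0+0+0+0+0+1+0+1+0+1+0+0 mod 2 = 1
  s[1] = (011001100110011)·(111100001010110) mod 2 = 0+1+1+0+0+0+0+0+0+0+1+0+0+1+0 mod 2 = 0
  s[2] = (000111100001111)·(111100001010110) mod 2 = 0+0+0+1+0+0+0+0+0+0+0+0+1+1+0 mod 2 = 1
  s[3] = (000000011111111)·(111100001010110) mod 2 = 0+0+0+0+0+0+0+0+1+0+1+0+1+1+0 mod 2 = 0
Syndrome = 1010
Column 5 of H equals this syndrome → error at bit 5 (1-indexed).
Flip bit 5: 111100001010110 → 111110001010110
Extract data bits at positions {3,5,6,7,9,10,11,12,13,14,15}: 11001010110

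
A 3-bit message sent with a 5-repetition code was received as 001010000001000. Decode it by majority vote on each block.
Split into 5-bit blocks and majority-vote each:
  block 1 = 00101: 2 ones, 3 zeros → 0
  block 2 = 00000: 0 ones, 5 zeros → 0
  block 3 = 01000: 1 ones, 4 zeros → 0
Decoded = 000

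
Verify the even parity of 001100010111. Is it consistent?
Sum of all bits: 0+0+1+1+0+0+0+1+0+1+1+1 = 6; 6 mod 2 = 0. Result is 0 → valid parity.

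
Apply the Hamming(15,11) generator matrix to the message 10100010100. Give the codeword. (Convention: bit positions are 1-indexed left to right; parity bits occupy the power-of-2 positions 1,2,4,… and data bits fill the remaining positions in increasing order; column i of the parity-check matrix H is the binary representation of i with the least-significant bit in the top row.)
Codeword c = d · G (mod 2), d = 10100010100:
  c[0] = d·G[:,0] = (10100010100)·(11011010101) mod 2 = 1+0+0+0+0+0+1+0+1+0+0 mod 2 = 1
  c[1] = d·G[:,1] = (10100010100)·(10110110011) mod 2 = 1+0+1+0+0+0+1+0+0+0+0 mod 2 = 1
  c[2] = d·G[:,2] = (10100010100)·(10000000000) mod 2 = 1+0+0+0+0+0+0+0+0+0+0 mod 2 = 1
  c[3] = d·G[:,3] = (10100010100)·(01110001111) mod 2 = 0+0+1+0+0+0+0+0+1+0+0 mod 2 = 0
  c[4] = d·G[:,4] = (10100010100)·(01000000000) mod 2 = 0+0+0+0+0+0+0+0+0+0+0 mod 2 = 0
  c[5] = d·G[:,5] = (10100010100)·(00100000000) mod 2 = 0+0+1+0+0+0+0+0+0+0+0 mod 2 = 1
  c[6] = d·G[:,6] = (10100010100)·(00010000000) mod 2 = 0+0+0+0+0+0+0+0+0+0+0 mod 2 = 0
  c[7] = d·G[:,7] = (10100010100)·(00001111111) mod 2 = 0+0+0+0+0+0+1+0+1+0+0 mod 2 = 0
  c[8] = d·G[:,8] = (10100010100)·(00001000000) mod 2 = 0+0+0+0+0+0+0+0+0+0+0 mod 2 = 0
  c[9] = d·G[:,9] = (10100010100)·(00000100000) mod 2 = 0+0+0+0+0+0+0+0+0+0+0 mod 2 = 0
  c[10] = d·G[:,10] = (10100010100)·(00000010000) mod 2 = 0+0+0+0+0+0+1+0+0+0+0 mod 2 = 1
  c[11] = d·G[:,11] = (10100010100)·(00000001000) mod 2 = 0+0+0+0+0+0+0+0+0+0+0 mod 2 = 0
  c[12] = d·G[:,12] = (10100010100)·(00000000100) mod 2 = 0+0+0+0+0+0+0+0+1+0+0 mod 2 = 1
  c[13] = d·G[:,13] = (10100010100)·(00000000010) mod 2 = 0+0+0+0+0+0+0+0+0+0+0 mod 2 = 0
  c[14] = d·G[:,14] = (10100010100)·(00000000001) mod 2 = 0+0+0+0+0+0+0+0+0+0+0 mod 2 = 0
Codeword = 111001000010100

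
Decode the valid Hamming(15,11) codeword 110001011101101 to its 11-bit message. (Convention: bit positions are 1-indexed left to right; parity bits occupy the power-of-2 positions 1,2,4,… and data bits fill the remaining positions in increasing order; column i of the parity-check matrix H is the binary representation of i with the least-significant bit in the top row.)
Parity bits occupy power-of-2 positions; data bits are at positions {3,5,6,7,9,10,11,12,13,14,15} (1-indexed).
Extract: c[3]=0 c[5]=0 c[6]=1 c[7]=0 c[9]=1 c[10]=1 c[11]=0 c[12]=1 c[13]=1 c[14]=0 c[15]=1
Data = 00101101101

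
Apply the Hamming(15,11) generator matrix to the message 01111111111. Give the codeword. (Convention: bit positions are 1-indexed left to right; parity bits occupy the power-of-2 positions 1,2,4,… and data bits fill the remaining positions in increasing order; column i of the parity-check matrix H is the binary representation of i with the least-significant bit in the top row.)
Codeword c = d · G (mod 2), d = 01111111111:
  c[0] = d·G[:,0] = (01111111111)·(11011010101) mod 2 = 0+1+0+1+1+0+1+0+1+0+1 mod 2 = 0
  c[1] = d·G[:,1] = (01111111111)·(10110110011) mod 2 = 0+0+1+1+0+1+1+0+0+1+1 mod 2 = 0
  c[2] = d·G[:,2] = (01111111111)·(10000000000) mod 2 = 0+0+0+0+0+0+0+0+0+0+0 mod 2 = 0
  c[3] = d·G[:,3] = (01111111111)·(01110001111) mod 2 = 0+1+1+1+0+0+0+1+1+1+1 mod 2 = 1
  c[4] = d·G[:,4] = (01111111111)·(01000000000) mod 2 = 0+1+0+0+0+0+0+0+0+0+0 mod 2 = 1
  c[5] = d·G[:,5] = (01111111111)·(00100000000) mod 2 = 0+0+1+0+0+0+0+0+0+0+0 mod 2 = 1
  c[6] = d·G[:,6] = (01111111111)·(00010000000) mod 2 = 0+0+0+1+0+0+0+0+0+0+0 mod 2 = 1
  c[7] = d·G[:,7] = (01111111111)·(00001111111) mod 2 = 0+0+0+0+1+1+1+1+1+1+1 mod 2 = 1
  c[8] = d·G[:,8] = (01111111111)·(00001000000) mod 2 = 0+0+0+0+1+0+0+0+0+0+0 mod 2 = 1
  c[9] = d·G[:,9] = (01111111111)·(00000100000) mod 2 = 0+0+0+0+0+1+0+0+0+0+0 mod 2 = 1
  c[10] = d·G[:,10] = (01111111111)·(00000010000) mod 2 = 0+0+0+0+0+0+1+0+0+0+0 mod 2 = 1
  c[11] = d·G[:,11] = (01111111111)·(00000001000) mod 2 = 0+0+0+0+0+0+0+1+0+0+0 mod 2 = 1
  c[12] = d·G[:,12] = (01111111111)·(00000000100) mod 2 = 0+0+0+0+0+0+0+0+1+0+0 mod 2 = 1
  c[13] = d·G[:,13] = (01111111111)·(00000000010) mod 2 = 0+0+0+0+0+0+0+0+0+1+0 mod 2 = 1
  c[14] = d·G[:,14] = (01111111111)·(00000000001) mod 2 = 0+0+0+0+0+0+0+0+0+0+1 mod 2 = 1
Codeword = 000111111111111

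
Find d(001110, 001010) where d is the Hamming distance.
XOR = 000100, count of 1s = 1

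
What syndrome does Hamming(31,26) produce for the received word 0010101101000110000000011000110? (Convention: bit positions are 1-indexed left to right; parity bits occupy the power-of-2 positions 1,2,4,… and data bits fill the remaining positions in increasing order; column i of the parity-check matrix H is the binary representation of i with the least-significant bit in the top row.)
Syndrome s = H · r^T (mod 2), r = 0010101101000110000000011000110:
  s[0] = (1010101010101010101010101010101)·(0010101101000110000000011000110) mod 2 = 0+0+1+0+1+0+1+0+0+0+0+0+0+0+1+0+0+0+0+0+0+0+0+0+1+0+0+0+1+0+0 mod 2 = 0
  s[1] = (0110011001100110011001100110011)·(0010101101000110000000011000110) mod 2 = 0+0+1+0+0+0+1+0+0+1+0+0+0+1+1+0+0+0+0+0+0+0+0+0+0+0+0+0+0+1+0 mod 2 = 0
  s[2] = (0001111000011110000111100001111)·(0010101101000110000000011000110) mod 2 = 0+0+0+0+1+0+1+0+0+0+0+0+0+1+1+0+0+0+0+0+0+0+0+0+0+0+0+0+1+1+0 mod 2 = 0
  s[3] = (0000000111111110000000011111111)·(0010101101000110000000011000110) mod 2 = 0+0+0+0+0+0+0+1+0+1+0+0+0+1+1+0+0+0+0+0+0+0+0+1+1+0+0+0+1+1+0 mod 2 = 0
  s[4] = (0000000000000001111111111111111)·(0010101101000110000000011000110) mod 2 = 0+0+0+0+0+0+0+0+0+0+0+0+0+0+0+0+0+0+0+0+0+0+0+1+1+0+0+0+1+1+0 mod 2 = 0
Syndrome = 00000
s = 0: no error detected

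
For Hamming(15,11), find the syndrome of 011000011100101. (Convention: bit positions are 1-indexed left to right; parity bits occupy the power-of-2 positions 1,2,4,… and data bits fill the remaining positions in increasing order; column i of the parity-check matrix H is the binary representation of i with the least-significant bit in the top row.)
Syndrome s = H · r^T (mod 2), r = 011000011100101:
  s[0] = (101010101010101)·(011000011100101) mod 2 = 0+0+1+0+0+0+0+0+1+0+0+0+1+0+1 mod 2 = 0
  s[1] = (011001100110011)·(011000011100101) mod 2 = 0+1+1+0+0+0+0+0+0+1+0+0+0+0+1 mod 2 = 0
  s[2] = (000111100001111)·(011000011100101) mod 2 = 0+0+0+0+0+0+0+0+0+0+0+0+1+0+1 mod 2 = 0
  s[3] = (000000011111111)·(011000011100101) mod 2 = 0+0+0+0+0+0+0+1+1+1+0+0+1+0+1 mod 2 = 1
Syndrome = 0001
Non-zero syndrome: error at position 8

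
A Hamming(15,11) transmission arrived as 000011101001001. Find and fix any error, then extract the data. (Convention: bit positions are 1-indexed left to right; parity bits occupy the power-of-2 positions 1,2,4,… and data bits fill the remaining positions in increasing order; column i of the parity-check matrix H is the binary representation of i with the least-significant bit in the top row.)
Syndrome s = H · r^T (mod 2), r = 000011101001001:
  s[0] = (101010101010101)·(000011101001001) mod 2 = 0+0+0+0+1+0+1+0+1+0+0+0+0+0+1 mod 2 = 0
  s[1] = (011001100110011)·(000011101001001) mod 2 = 0+0+0+0+0+1+1+0+0+0+0+0+0+0+1 mod 2 = 1
  s[2] = (000111100001111)·(000011101001001) mod 2 = 0+0+0+0+1+1+1+0+0+0+0+1+0+0+1 mod 2 = 1
  s[3] = (000000011111111)·(000011101001001) mod 2 = 0+0+0+0+0+0+0+0+1+0+0+1+0+0+1 mod 2 = 1
Syndrome = 0111
Column 14 of H equals this syndrome → error at bit 14 (1-indexed).
Flip bit 14: 000011101001001 → 000011101001011
Extract data bits at positions {3,5,6,7,9,10,11,12,13,14,15}: 01111001011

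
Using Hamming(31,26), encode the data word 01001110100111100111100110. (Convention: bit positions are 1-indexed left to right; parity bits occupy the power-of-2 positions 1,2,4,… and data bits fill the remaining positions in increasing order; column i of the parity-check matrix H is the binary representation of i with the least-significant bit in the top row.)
Codeword c = d · G (mod 2), d = 01001110100111100111100110:
  c[0] = d·G[:,0] = (01001110100111100111100110)·(11011010101101010101010101) mod 2 = 0+1+0+0+1+0+1+0+1+0+0+1+0+1+0+0+0+1+0+1+0+0+0+1+0+0 mod 2 = 1
  c[1] = d·G[:,1] = (01001110100111100111100110)·(10110110011011001100110011) mod 2 = 0+0+0+0+0+1+1+0+0+0+0+0+1+1+0+0+0+1+0+0+1+0+0+0+1+0 mod 2 = 1
  c[2] = d·G[:,2] = (01001110100111100111100110)·(10000000000000000000000000) mod 2 = 0+0+0+0+0+0+0+0+0+0+0+0+0+0+0+0+0+0+0+0+0+0+0+0+0+0 mod 2 = 0
  c[3] = d·G[:,3] = (01001110100111100111100110)·(01110001111000111100001111) mod 2 = 0+1+0+0+0+0+0+0+1+0+0+0+0+0+1+0+0+1+0+0+0+0+0+1+1+0 mod 2 = 0
  c[4] = d·G[:,4] = (01001110100111100111100110)·(01000000000000000000000000) mod 2 = 0+1+0+0+0+0+0+0+0+0+0+0+0+0+0+0+0+0+0+0+0+0+0+0+0+0 mod 2 = 1
  c[5] = d·G[:,5] = (01001110100111100111100110)·(00100000000000000000000000) mod 2 = 0+0+0+0+0+0+0+0+0+0+0+0+0+0+0+0+0+0+0+0+0+0+0+0+0+0 mod 2 = 0
  c[6] = d·G[:,6] = (01001110100111100111100110)·(00010000000000000000000000) mod 2 = 0+0+0+0+0+0+0+0+0+0+0+0+0+0+0+0+0+0+0+0+0+0+0+0+0+0 mod 2 = 0
  c[7] = d·G[:,7] = (01001110100111100111100110)·(00001111111000000011111111) mod 2 = 0+0+0+0+1+1+1+0+1+0+0+0+0+0+0+0+0+0+1+1+1+0+0+1+1+0 mod 2 = 1
  c[8] = d·G[:,8] = (01001110100111100111100110)·(00001000000000000000000000) mod 2 = 0+0+0+0+1+0+0+0+0+0+0+0+0+0+0+0+0+0+0+0+0+0+0+0+0+0 mod 2 = 1
  c[9] = d·G[:,9] = (01001110100111100111100110)·(00000100000000000000000000) mod 2 = 0+0+0+0+0+1+0+0+0+0+0+0+0+0+0+0+0+0+0+0+0+0+0+0+0+0 mod 2 = 1
  c[10] = d·G[:,10] = (01001110100111100111100110)·(00000010000000000000000000) mod 2 = 0+0+0+0+0+0+1+0+0+0+0+0+0+0+0+0+0+0+0+0+0+0+0+0+0+0 mod 2 = 1
  c[11] = d·G[:,11] = (01001110100111100111100110)·(00000001000000000000000000) mod 2 = 0+0+0+0+0+0+0+0+0+0+0+0+0+0+0+0+0+0+0+0+0+0+0+0+0+0 mod 2 = 0
  c[12] = d·G[:,12] = (01001110100111100111100110)·(00000000100000000000000000) mod 2 = 0+0+0+0+0+0+0+0+1+0+0+0+0+0+0+0+0+0+0+0+0+0+0+0+0+0 mod 2 = 1
  c[13] = d·G[:,13] = (01001110100111100111100110)·(00000000010000000000000000) mod 2 = 0+0+0+0+0+0+0+0+0+0+0+0+0+0+0+0+0+0+0+0+0+0+0+0+0+0 mod 2 = 0
  c[14] = d·G[:,14] = (01001110100111100111100110)·(00000000001000000000000000) mod 2 = 0+0+0+0+0+0+0+0+0+0+0+0+0+0+0+0+0+0+0+0+0+0+0+0+0+0 mod 2 = 0
  c[15] = d·G[:,15] = (01001110100111100111100110)·(00000000000111111111111111) mod 2 = 0+0+0+0+0+0+0+0+0+0+0+1+1+1+1+0+0+1+1+1+1+0+0+1+1+0 mod 2 = 0
  c[16] = d·G[:,16] = (01001110100111100111100110)·(00000000000100000000000000) mod 2 = 0+0+0+0+0+0+0+0+0+0+0+1+0+0+0+0+0+0+0+0+0+0+0+0+0+0 mod 2 = 1
  c[17] = d·G[:,17] = (01001110100111100111100110)·(00000000000010000000000000) mod 2 = 0+0+0+0+0+0+0+0+0+0+0+0+1+0+0+0+0+0+0+0+0+0+0+0+0+0 mod 2 = 1
  c[18] = d·G[:,18] = (01001110100111100111100110)·(00000000000001000000000000) mod 2 = 0+0+0+0+0+0+0+0+0+0+0+0+0+1+0+0+0+0+0+0+0+0+0+0+0+0 mod 2 = 1
  c[19] = d·G[:,19] = (01001110100111100111100110)·(00000000000000100000000000) mod 2 = 0+0+0+0+0+0+0+0+0+0+0+0+0+0+1+0+0+0+0+0+0+0+0+0+0+0 mod 2 = 1
  c[20] = d·G[:,20] = (01001110100111100111100110)·(00000000000000010000000000) mod 2 = 0+0+0+0+0+0+0+0+0+0+0+0+0+0+0+0+0+0+0+0+0+0+0+0+0+0 mod 2 = 0
  c[21] = d·G[:,21] = (01001110100111100111100110)·(00000000000000001000000000) mod 2 = 0+0+0+0+0+0+0+0+0+0+0+0+0+0+0+0+0+0+0+0+0+0+0+0+0+0 mod 2 = 0
  c[22] = d·G[:,22] = (01001110100111100111100110)·(00000000000000000100000000) mod 2 = 0+0+0+0+0+0+0+0+0+0+0+0+0+0+0+0+0+1+0+0+0+0+0+0+0+0 mod 2 = 1
  c[23] = d·G[:,23] = (01001110100111100111100110)·(00000000000000000010000000) mod 2 = 0+0+0+0+0+0+0+0+0+0+0+0+0+0+0+0+0+0+1+0+0+0+0+0+0+0 mod 2 = 1
  c[24] = d·G[:,24] = (01001110100111100111100110)·(00000000000000000001000000) mod 2 = 0+0+0+0+0+0+0+0+0+0+0+0+0+0+0+0+0+0+0+1+0+0+0+0+0+0 mod 2 = 1
  c[25] = d·G[:,25] = (01001110100111100111100110)·(00000000000000000000100000) mod 2 = 0+0+0+0+0+0+0+0+0+0+0+0+0+0+0+0+0+0+0+0+1+0+0+0+0+0 mod 2 = 1
  c[26] = d·G[:,26] = (01001110100111100111100110)·(00000000000000000000010000) mod 2 = 0+0+0+0+0+0+0+0+0+0+0+0+0+0+0+0+0+0+0+0+0+0+0+0+0+0 mod 2 = 0
  c[27] = d·G[:,27] = (01001110100111100111100110)·(00000000000000000000001000) mod 2 = 0+0+0+0+0+0+0+0+0+0+0+0+0+0+0+0+0+0+0+0+0+0+0+0+0+0 mod 2 = 0
  c[28] = d·G[:,28] = (01001110100111100111100110)·(00000000000000000000000100) mod 2 = 0+0+0+0+0+0+0+0+0+0+0+0+0+0+0+0+0+0+0+0+0+0+0+1+0+0 mod 2 = 1
  c[29] = d·G[:,29] = (01001110100111100111100110)·(00000000000000000000000010) mod 2 = 0+0+0+0+0+0+0+0+0+0+0+0+0+0+0+0+0+0+0+0+0+0+0+0+1+0 mod 2 = 1
  c[30] = d·G[:,30] = (01001110100111100111100110)·(00000000000000000000000001) mod 2 = 0+0+0+0+0+0+0+0+0+0+0+0+0+0+0+0+0+0+0+0+0+0+0+0+0+0 mod 2 = 0
Codeword = 1100100111101000111100111100110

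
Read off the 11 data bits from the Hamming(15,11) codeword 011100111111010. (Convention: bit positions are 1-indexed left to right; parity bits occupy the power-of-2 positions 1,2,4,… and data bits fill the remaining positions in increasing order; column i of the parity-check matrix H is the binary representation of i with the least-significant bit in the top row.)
Parity bits occupy power-of-2 positions; data bits are at positions {3,5,6,7,9,10,11,12,13,14,15} (1-indexed).
Extract: c[3]=1 c[5]=0 c[6]=0 c[7]=1 c[9]=1 c[10]=1 c[11]=1 c[12]=1 c[13]=0 c[14]=1 c[15]=0
Data = 10011111010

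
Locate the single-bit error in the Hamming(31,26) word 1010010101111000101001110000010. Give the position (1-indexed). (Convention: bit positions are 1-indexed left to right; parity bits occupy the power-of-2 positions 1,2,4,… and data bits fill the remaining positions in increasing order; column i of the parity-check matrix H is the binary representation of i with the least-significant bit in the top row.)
Syndrome s = H · r^T (mod 2), r = 1010010101111000101001110000010:
  s[0] = (1010101010101010101010101010101)·(1010010101111000101001110000010) mod 2 = 1+0+1+0+0+0+0+0+0+0+1+0+1+0+0+0+1+0+1+0+0+0+1+0+0+0+0+0+0+0+0 mod 2 = 1
  s[1] = (0110011001100110011001100110011)·(1010010101111000101001110000010) mod 2 = 0+0+1+0+0+1+0+0+0+1+1+0+0+0+0+0+0+0+1+0+0+1+1+0+0+0+0+0+0+1+0 mod 2 = 0
  s[2] = (0001111000011110000111100001111)·(1010010101111000101001110000010) mod 2 = 0+0+0+0+0+1+0+0+0+0+0+1+1+0+0+0+0+0+0+0+0+1+1+0+0+0+0+0+0+1+0 mod 2 = 0
  s[3] = (0000000111111110000000011111111)·(1010010101111000101001110000010) mod 2 = 0+0+0+0+0+0+0+1+0+1+1+1+1+0+0+0+0+0+0+0+0+0+0+1+0+0+0+0+0+1+0 mod 2 = 1
  s[4] = (0000000000000001111111111111111)·(1010010101111000101001110000010) mod 2 = 0+0+0+0+0+0+0+0+0+0+0+0+0+0+0+0+1+0+1+0+0+1+1+1+0+0+0+0+0+1+0 mod 2 = 0
Syndrome = 10010
Column i of H is the binary representation of i, so the syndrome is the binary index of the flipped bit.
Read s = 10010 with s[0] as LSB: 1·2^0 + 0·2^1 + 0·2^2 + 1·2^3 + 0·2^4 = 9.
Error is at bit position 9.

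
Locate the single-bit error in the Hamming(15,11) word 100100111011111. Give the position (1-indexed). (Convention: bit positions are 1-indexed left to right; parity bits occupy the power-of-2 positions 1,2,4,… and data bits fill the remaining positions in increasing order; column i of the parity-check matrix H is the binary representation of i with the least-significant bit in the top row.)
Syndrome s = H · r^T (mod 2), r = 100100111011111:
  s[0] = (101010101010101)·(100100111011111) mod 2 = 1+0+0+0+0+0+1+0+1+0+1+0+1+0+1 mod 2 = 0
  s[1] = (011001100110011)·(100100111011111) mod 2 = 0+0+0+0+0+0+1+0+0+0+1+0+0+1+1 mod 2 = 0
  s[2] = (000111100001111)·(100100111011111) mod 2 = 0+0+0+1+0+0+1+0+0+0+0+1+1+1+1 mod 2 = 0
  s[3] = (000000011111111)·(100100111011111) mod 2 = 0+0+0+0+0+0+0+1+1+0+1+1+1+1+1 mod 2 = 1
Syndrome = 0001
Column i of H is the binary representation of i, so the syndrome is the binary index of the flipped bit.
Read s = 0001 with s[0] as LSB: 0·2^0 + 0·2^1 + 0·2^2 + 1·2^3 = 8.
Error is at bit position 8.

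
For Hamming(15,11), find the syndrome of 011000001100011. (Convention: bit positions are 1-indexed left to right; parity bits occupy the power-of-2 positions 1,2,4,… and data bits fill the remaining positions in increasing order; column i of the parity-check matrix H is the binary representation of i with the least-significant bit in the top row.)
Syndrome s = H · r^T (mod 2), r = 011000001100011:
  s[0] = (101010101010101)·(011000001100011) mod 2 = 0+0+1+0+0+0+0+0+1+0+0+0+0+0+1 mod 2 = 1
  s[1] = (011001100110011)·(011000001100011) mod 2 = 0+1+1+0+0+0+0+0+0+1+0+0+0+1+1 mod 2 = 1
  s[2] = (000111100001111)·(011000001100011) mod 2 = 0+0+0+0+0+0+0+0+0+0+0+0+0+1+1 mod 2 = 0
  s[3] = (000000011111111)·(011000001100011) mod 2 = 0+0+0+0+0+0+0+0+1+1+0+0+0+1+1 mod 2 = 0
Syndrome = 1100
Non-zero syndrome: error at position 3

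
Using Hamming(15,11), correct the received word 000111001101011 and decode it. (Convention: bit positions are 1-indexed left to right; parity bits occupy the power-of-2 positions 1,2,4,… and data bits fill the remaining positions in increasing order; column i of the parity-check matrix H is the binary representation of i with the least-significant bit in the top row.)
Syndrome s = H · r^T (mod 2), r = 000111001101011:
  s[0] = (101010101010101)·(000111001101011) mod 2 = 0+0+0+0+1+0+0+0+1+0+0+0+0+0+1 mod 2 = 1
  s[1] = (011001100110011)·(000111001101011) mod 2 = 0+0+0+0+0+1+0+0+0+1+0+0+0+1+1 mod 2 = 0
  s[2] = (000111100001111)·(000111001101011) mod 2 = 0+0+0+1+1+1+0+0+0+0+0+1+0+1+1 mod 2 = 0
  s[3] = (000000011111111)·(000111001101011) mod 2 = 0+0+0+0+0+0+0+0+1+1+0+1+0+1+1 mod 2 = 1
Syndrome = 1001
Column 9 of H equals this syndrome → error at bit 9 (1-indexed).
Flip bit 9: 000111001101011 → 000111000101011
Extract data bits at positions {3,5,6,7,9,10,11,12,13,14,15}: 01100101011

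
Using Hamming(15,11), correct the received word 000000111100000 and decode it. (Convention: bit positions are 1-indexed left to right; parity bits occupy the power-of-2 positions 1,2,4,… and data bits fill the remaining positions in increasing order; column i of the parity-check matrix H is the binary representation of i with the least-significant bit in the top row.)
Syndrome s = H · r^T (mod 2), r = 000000111100000:
  s[0] = (101010101010101)·(000000111100000) mod 2 = 0+0+0+0+0+0+1+0+1+0+0+0+0+0+0 mod 2 = 0
  s[1] = (011001100110011)·(000000111100000) mod 2 = 0+0+0+0+0+0+1+0+0+1+0+0+0+0+0 mod 2 = 0
  s[2] = (000111100001111)·(000000111100000) mod 2 = 0+0+0+0+0+0+1+0+0+0+0+0+0+0+0 mod 2 = 1
  s[3] = (000000011111111)·(000000111100000) mod 2 = 0+0+0+0+0+0+0+1+1+1+0+0+0+0+0 mod 2 = 1
Syndrome = 0011
Column 12 of H equals this syndrome → error at bit 12 (1-indexed).
Flip bit 12: 000000111100000 → 000000111101000
Extract data bits at positions {3,5,6,7,9,10,11,12,13,14,15}: 00011101000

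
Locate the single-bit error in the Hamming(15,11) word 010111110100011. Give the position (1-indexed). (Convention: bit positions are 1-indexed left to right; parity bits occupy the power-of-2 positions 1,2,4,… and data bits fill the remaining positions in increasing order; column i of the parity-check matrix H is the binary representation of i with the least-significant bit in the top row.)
Syndrome s = H · r^T (mod 2), r = 010111110100011:
  s[0] = (101010101010101)·(010111110100011) mod 2 = 0+0+0+0+1+0+1+0+0+0+0+0+0+0+1 mod 2 = 1
  s[1] = (011001100110011)·(010111110100011) mod 2 = 0+1+0+0+0+1+1+0+0+1+0+0+0+1+1 mod 2 = 0
  s[2] = (000111100001111)·(010111110100011) mod 2 = 0+0+0+1+1+1+1+0+0+0+0+0+0+1+1 mod 2 = 0
  s[3] = (000000011111111)·(010111110100011) mod 2 = 0+0+0+0+0+0+0+1+0+1+0+0+0+1+1 mod 2 = 0
Syndrome = 1000
Column i of H is the binary representation of i, so the syndrome is the binary index of the flipped bit.
Read s = 1000 with s[0] as LSB: 1·2^0 + 0·2^1 + 0·2^2 + 0·2^3 = 1.
Error is at bit position 1.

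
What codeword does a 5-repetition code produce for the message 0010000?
Repeat each bit 5× and concatenate:
0→00000  0→00000  1→11111  0→00000  0→00000  0→00000  0→00000
Codeword = 00000000001111100000000000000000000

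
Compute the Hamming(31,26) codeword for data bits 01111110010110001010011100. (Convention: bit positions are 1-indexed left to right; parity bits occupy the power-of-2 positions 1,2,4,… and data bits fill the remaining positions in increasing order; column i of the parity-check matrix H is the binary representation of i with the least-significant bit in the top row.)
Codeword c = d · G (mod 2), d = 01111110010110001010011100:
  c[0] = d·G[:,0] = (01111110010110001010011100)·(11011010101101010101010101) mod 2 = 0+1+0+1+1+0+1+0+0+0+0+1+0+0+0+0+0+0+0+0+0+1+0+1+0+0 mod 2 = 1
  c[1] = d·G[:,1] = (01111110010110001010011100)·(10110110011011001100110011) mod 2 = 0+0+1+1+0+1+1+0+0+1+0+0+1+0+0+0+1+0+0+0+0+1+0+0+0+0 mod 2 = 0
  c[2] = d·G[:,2] = (01111110010110001010011100)·(10000000000000000000000000) mod 2 = 0+0+0+0+0+0+0+0+0+0+0+0+0+0+0+0+0+0+0+0+0+0+0+0+0+0 mod 2 = 0
  c[3] = d·G[:,3] = (01111110010110001010011100)·(01110001111000111100001111) mod 2 = 0+1+1+1+0+0+0+0+0+1+0+0+0+0+0+0+1+0+0+0+0+0+1+1+0+0 mod 2 = 1
  c[4] = d·G[:,4] = (01111110010110001010011100)·(01000000000000000000000000) mod 2 = 0+1+0+0+0+0+0+0+0+0+0+0+0+0+0+0+0+0+0+0+0+0+0+0+0+0 mod 2 = 1
  c[5] = d·G[:,5] = (01111110010110001010011100)·(00100000000000000000000000) mod 2 = 0+0+1+0+0+0+0+0+0+0+0+0+0+0+0+0+0+0+0+0+0+0+0+0+0+0 mod 2 = 1
  c[6] = d·G[:,6] = (01111110010110001010011100)·(00010000000000000000000000) mod 2 = 0+0+0+1+0+0+0+0+0+0+0+0+0+0+0+0+0+0+0+0+0+0+0+0+0+0 mod 2 = 1
  c[7] = d·G[:,7] = (01111110010110001010011100)·(00001111111000000011111111) mod 2 = 0+0+0+0+1+1+1+0+0+1+0+0+0+0+0+0+0+0+1+0+0+1+1+1+0+0 mod 2 = 0
  c[8] = d·G[:,8] = (01111110010110001010011100)·(00001000000000000000000000) mod 2 = 0+0+0+0+1+0+0+0+0+0+0+0+0+0+0+0+0+0+0+0+0+0+0+0+0+0 mod 2 = 1
  c[9] = d·G[:,9] = (01111110010110001010011100)·(00000100000000000000000000) mod 2 = 0+0+0+0+0+1+0+0+0+0+0+0+0+0+0+0+0+0+0+0+0+0+0+0+0+0 mod 2 = 1
  c[10] = d·G[:,10] = (01111110010110001010011100)·(00000010000000000000000000) mod 2 = 0+0+0+0+0+0+1+0+0+0+0+0+0+0+0+0+0+0+0+0+0+0+0+0+0+0 mod 2 = 1
  c[11] = d·G[:,11] = (01111110010110001010011100)·(00000001000000000000000000) mod 2 = 0+0+0+0+0+0+0+0+0+0+0+0+0+0+0+0+0+0+0+0+0+0+0+0+0+0 mod 2 = 0
  c[12] = d·G[:,12] = (01111110010110001010011100)·(00000000100000000000000000) mod 2 = 0+0+0+0+0+0+0+0+0+0+0+0+0+0+0+0+0+0+0+0+0+0+0+0+0+0 mod 2 = 0
  c[13] = d·G[:,13] = (01111110010110001010011100)·(00000000010000000000000000) mod 2 = 0+0+0+0+0+0+0+0+0+1+0+0+0+0+0+0+0+0+0+0+0+0+0+0+0+0 mod 2 = 1
  c[14] = d·G[:,14] = (01111110010110001010011100)·(00000000001000000000000000) mod 2 = 0+0+0+0+0+0+0+0+0+0+0+0+0+0+0+0+0+0+0+0+0+0+0+0+0+0 mod 2 = 0
  c[15] = d·G[:,15] = (01111110010110001010011100)·(00000000000111111111111111) mod 2 = 0+0+0+0+0+0+0+0+0+0+0+1+1+0+0+0+1+0+1+0+0+1+1+1+0+0 mod 2 = 1
  c[16] = d·G[:,16] = (01111110010110001010011100)·(00000000000100000000000000) mod 2 = 0+0+0+0+0+0+0+0+0+0+0+1+0+0+0+0+0+0+0+0+0+0+0+0+0+0 mod 2 = 1
  c[17] = d·G[:,17] = (01111110010110001010011100)·(00000000000010000000000000) mod 2 = 0+0+0+0+0+0+0+0+0+0+0+0+1+0+0+0+0+0+0+0+0+0+0+0+0+0 mod 2 = 1
  c[18] = d·G[:,18] = (01111110010110001010011100)·(00000000000001000000000000) mod 2 = 0+0+0+0+0+0+0+0+0+0+0+0+0+0+0+0+0+0+0+0+0+0+0+0+0+0 mod 2 = 0
  c[19] = d·G[:,19] = (01111110010110001010011100)·(00000000000000100000000000) mod 2 = 0+0+0+0+0+0+0+0+0+0+0+0+0+0+0+0+0+0+0+0+0+0+0+0+0+0 mod 2 = 0
  c[20] = d·G[:,20] = (01111110010110001010011100)·(00000000000000010000000000) mod 2 = 0+0+0+0+0+0+0+0+0+0+0+0+0+0+0+0+0+0+0+0+0+0+0+0+0+0 mod 2 = 0
  c[21] = d·G[:,21] = (01111110010110001010011100)·(00000000000000001000000000) mod 2 = 0+0+0+0+0+0+0+0+0+0+0+0+0+0+0+0+1+0+0+0+0+0+0+0+0+0 mod 2 = 1
  c[22] = d·G[:,22] = (01111110010110001010011100)·(00000000000000000100000000) mod 2 = 0+0+0+0+0+0+0+0+0+0+0+0+0+0+0+0+0+0+0+0+0+0+0+0+0+0 mod 2 = 0
  c[23] = d·G[:,23] = (01111110010110001010011100)·(00000000000000000010000000) mod 2 = 0+0+0+0+0+0+0+0+0+0+0+0+0+0+0+0+0+0+1+0+0+0+0+0+0+0 mod 2 = 1
  c[24] = d·G[:,24] = (01111110010110001010011100)·(00000000000000000001000000) mod 2 = 0+0+0+0+0+0+0+0+0+0+0+0+0+0+0+0+0+0+0+0+0+0+0+0+0+0 mod 2 = 0
  c[25] = d·G[:,25] = (01111110010110001010011100)·(00000000000000000000100000) mod 2 = 0+0+0+0+0+0+0+0+0+0+0+0+0+0+0+0+0+0+0+0+0+0+0+0+0+0 mod 2 = 0
  c[26] = d·G[:,26] = (01111110010110001010011100)·(00000000000000000000010000) mod 2 = 0+0+0+0+0+0+0+0+0+0+0+0+0+0+0+0+0+0+0+0+0+1+0+0+0+0 mod 2 = 1
  c[27] = d·G[:,27] = (01111110010110001010011100)·(00000000000000000000001000) mod 2 = 0+0+0+0+0+0+0+0+0+0+0+0+0+0+0+0+0+0+0+0+0+0+1+0+0+0 mod 2 = 1
  c[28] = d·G[:,28] = (01111110010110001010011100)·(00000000000000000000000100) mod 2 = 0+0+0+0+0+0+0+0+0+0+0+0+0+0+0+0+0+0+0+0+0+0+0+1+0+0 mod 2 = 1
  c[29] = d·G[:,29] = (01111110010110001010011100)·(00000000000000000000000010) mod 2 = 0+0+0+0+0+0+0+0+0+0+0+0+0+0+0+0+0+0+0+0+0+0+0+0+0+0 mod 2 = 0
  c[30] = d·G[:,30] = (01111110010110001010011100)·(00000000000000000000000001) mod 2 = 0+0+0+0+0+0+0+0+0+0+0+0+0+0+0+0+0+0+0+0+0+0+0+0+0+0 mod 2 = 0
Codeword = 1001111011100101110001010011100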